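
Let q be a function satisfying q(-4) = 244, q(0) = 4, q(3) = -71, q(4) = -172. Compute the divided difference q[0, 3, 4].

q[0,3] = (-71 - 4) / (3 - 0) = -25
q[3,4] = (-172 - (-71)) / (4 - 3) = -101
q[0,3,4] = (-101 - (-25)) / (4 - 0) = -19

-19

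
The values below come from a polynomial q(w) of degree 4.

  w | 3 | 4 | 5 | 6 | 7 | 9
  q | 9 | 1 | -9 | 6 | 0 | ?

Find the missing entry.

The 5 known values determine q uniquely (degree ≤ 4).
Evaluate each Lagrange basis at w = 9:
L_0(9) = (5)·(4)·(3)·(2)/[(-1)·(-2)·(-3)·(-4)] = 5
L_1(9) = (6)·(4)·(3)·(2)/[(1)·(-1)·(-2)·(-3)] = -24
L_2(9) = (6)·(5)·(3)·(2)/[(2)·(1)·(-1)·(-2)] = 45
L_3(9) = (6)·(5)·(4)·(2)/[(3)·(2)·(1)·(-1)] = -40
L_4(9) = (6)·(5)·(4)·(3)/[(4)·(3)·(2)·(1)] = 15
Sum: 9·(5) + 1·(-24) + (-9)·(45) + 6·(-40) + 0 = -624

-624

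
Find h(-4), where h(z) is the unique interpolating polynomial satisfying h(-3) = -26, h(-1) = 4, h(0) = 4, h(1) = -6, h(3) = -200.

Evaluate each Lagrange basis at z = -4:
L_0(-4) = (-3)·(-4)·(-5)·(-7)/[(-2)·(-3)·(-4)·(-6)] = 35/12
L_1(-4) = (-1)·(-4)·(-5)·(-7)/[(2)·(-1)·(-2)·(-4)] = -35/4
L_2(-4) = (-1)·(-3)·(-5)·(-7)/[(3)·(1)·(-1)·(-3)] = 35/3
L_3(-4) = (-1)·(-3)·(-4)·(-7)/[(4)·(2)·(1)·(-2)] = -21/4
L_4(-4) = (-1)·(-3)·(-4)·(-5)/[(6)·(4)·(3)·(2)] = 5/12
Sum: (-26)·(35/12) + 4·(-35/4) + 4·(35/3) + (-6)·(-21/4) + (-200)·(5/12) = -116

-116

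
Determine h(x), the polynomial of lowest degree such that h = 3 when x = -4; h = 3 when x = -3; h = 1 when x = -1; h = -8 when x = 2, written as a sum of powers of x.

Build the Lagrange basis polynomials:
L_0(x) = (x + 3)(x + 1)(x - 2) / [-18] = -(1/18)x^3 - (1/9)x^2 + (5/18)x + 1/3
L_1(x) = (x + 4)(x + 1)(x - 2) / [10] = (1/10)x^3 + (3/10)x^2 - (3/5)x - 4/5
L_2(x) = (x + 4)(x + 3)(x - 2) / [-18] = -(1/18)x^3 - (5/18)x^2 + (1/9)x + 4/3
L_3(x) = (x + 4)(x + 3)(x + 1) / [90] = (1/90)x^3 + (4/45)x^2 + (19/90)x + 2/15
h(x) = 3·L_0 + 3·L_1 + 1·L_2 + (-8)·L_3
  3·L_0(x) = -(1/6)x^3 - (1/3)x^2 + (5/6)x + 1
  3·L_1(x) = (3/10)x^3 + (9/10)x^2 - (9/5)x - 12/5
  1·L_2(x) = -(1/18)x^3 - (5/18)x^2 + (1/9)x + 4/3
  (-8)·L_3(x) = -(4/45)x^3 - (32/45)x^2 - (76/45)x - 16/15
Adding term by term: -(1/90)x^3 - (19/45)x^2 - (229/90)x - 17/15

h(x) = -(1/90)x^3 - (19/45)x^2 - (229/90)x - 17/15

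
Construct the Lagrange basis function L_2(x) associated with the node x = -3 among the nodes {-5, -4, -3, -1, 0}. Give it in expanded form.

L_2(x) = (1/12)x^4 + (5/6)x^3 + (29/12)x^2 + (5/3)x

L_2(x) = (x + 5)(x + 4)(x + 1)x / [(2)·(1)·(-2)·(-3)]
       = (x^4 + 10x^3 + 29x^2 + 20x) / (12)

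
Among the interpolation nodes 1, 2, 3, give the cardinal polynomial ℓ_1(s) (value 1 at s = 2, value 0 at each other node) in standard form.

ℓ_1(s) = -s^2 + 4s - 3

ℓ_1(s) = (s - 1)(s - 3) / [(1)·(-1)]
       = (s^2 - 4s + 3) / (-1)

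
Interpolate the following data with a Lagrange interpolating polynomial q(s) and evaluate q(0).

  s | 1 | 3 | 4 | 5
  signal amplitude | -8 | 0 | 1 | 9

L_0(0) = (-3)·(-4)·(-5)/[(-2)·(-3)·(-4)] = 5/2
L_1(0) = (-1)·(-4)·(-5)/[(2)·(-1)·(-2)] = -5
L_2(0) = (-1)·(-3)·(-5)/[(3)·(1)·(-1)] = 5
L_3(0) = (-1)·(-3)·(-4)/[(4)·(2)·(1)] = -3/2
Sum: (-8)·(5/2) + 0 + 1·(5) + 9·(-3/2) = -57/2

-57/2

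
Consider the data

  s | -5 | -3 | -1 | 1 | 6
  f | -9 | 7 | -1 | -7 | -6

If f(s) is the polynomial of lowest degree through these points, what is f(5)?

Using Newton's divided-difference form:
f[-5,-3] = (7 - (-9)) / (-3 - (-5)) = 8
f[-3,-1] = (-1 - 7) / (-1 - (-3)) = -4
f[-1,1] = (-7 - (-1)) / (1 - (-1)) = -3
f[1,6] = (-6 - (-7)) / (6 - 1) = 1/5
f[-5,-3,-1] = (-4 - 8) / (-1 - (-5)) = -3
f[-3,-1,1] = (-3 - (-4)) / (1 - (-3)) = 1/4
f[-1,1,6] = (1/5 - (-3)) / (6 - (-1)) = 16/35
f[-5,-3,-1,1] = (1/4 - (-3)) / (1 - (-5)) = 13/24
f[-3,-1,1,6] = (16/35 - 1/4) / (6 - (-3)) = 29/1260
f[-5,-3,-1,1,6] = (29/1260 - 13/24) / (6 - (-5)) = -1307/27720
f(5) = -9 + 8·(10) + (-3)·(10)·(8) + (13/24)·(10)·(8)·(6) + (-1307/27720)·(10)·(8)·(6)·(4) = 109/231

109/231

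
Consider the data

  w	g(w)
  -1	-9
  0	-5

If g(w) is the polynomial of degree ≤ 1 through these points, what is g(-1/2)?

L_0(-1/2) = (-1/2)/[(-1)] = 1/2
L_1(-1/2) = (1/2)/[(1)] = 1/2
Sum: (-9)·(1/2) + (-5)·(1/2) = -7

-7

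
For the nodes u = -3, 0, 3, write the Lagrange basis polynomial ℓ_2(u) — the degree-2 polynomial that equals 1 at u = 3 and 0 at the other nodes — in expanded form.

ℓ_2(u) = (1/18)u^2 + (1/6)u

ℓ_2(u) = (u + 3)u / [(6)·(3)]
       = (u^2 + 3u) / (18)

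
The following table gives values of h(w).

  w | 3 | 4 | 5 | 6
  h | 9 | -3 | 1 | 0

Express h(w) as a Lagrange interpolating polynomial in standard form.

L_0(w) = (w - 4)(w - 5)(w - 6) / [-6] = -(1/6)w^3 + (5/2)w^2 - (37/3)w + 20
L_1(w) = (w - 3)(w - 5)(w - 6) / [2] = (1/2)w^3 - 7w^2 + (63/2)w - 45
L_2(w) = (w - 3)(w - 4)(w - 6) / [-2] = -(1/2)w^3 + (13/2)w^2 - 27w + 36
L_3(w) = (w - 3)(w - 4)(w - 5) / [6] = (1/6)w^3 - 2w^2 + (47/6)w - 10
h(w) = 9·L_0 + (-3)·L_1 + 1·L_2 + 0·L_3
  9·L_0(w) = -(3/2)w^3 + (45/2)w^2 - 111w + 180
  (-3)·L_1(w) = -(3/2)w^3 + 21w^2 - (189/2)w + 135
  1·L_2(w) = -(1/2)w^3 + (13/2)w^2 - 27w + 36
  0·L_3(w) = 0
Adding term by term: -(7/2)w^3 + 50w^2 - (465/2)w + 351

h(w) = -(7/2)w^3 + 50w^2 - (465/2)w + 351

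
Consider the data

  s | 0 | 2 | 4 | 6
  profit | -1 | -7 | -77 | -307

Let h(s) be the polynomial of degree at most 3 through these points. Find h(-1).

L_0(-1) = (-3)·(-5)·(-7)/[(-2)·(-4)·(-6)] = 35/16
L_1(-1) = (-1)·(-5)·(-7)/[(2)·(-2)·(-4)] = -35/16
L_2(-1) = (-1)·(-3)·(-7)/[(4)·(2)·(-2)] = 21/16
L_3(-1) = (-1)·(-3)·(-5)/[(6)·(4)·(2)] = -5/16
Sum: (-1)·(35/16) + (-7)·(-35/16) + (-77)·(21/16) + (-307)·(-5/16) = 8

8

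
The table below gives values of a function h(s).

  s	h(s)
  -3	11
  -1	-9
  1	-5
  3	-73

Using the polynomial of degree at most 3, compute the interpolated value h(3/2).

-23/2

Evaluate each Lagrange basis at s = 3/2:
L_0(3/2) = (5/2)·(1/2)·(-3/2)/[(-2)·(-4)·(-6)] = 5/128
L_1(3/2) = (9/2)·(1/2)·(-3/2)/[(2)·(-2)·(-4)] = -27/128
L_2(3/2) = (9/2)·(5/2)·(-3/2)/[(4)·(2)·(-2)] = 135/128
L_3(3/2) = (9/2)·(5/2)·(1/2)/[(6)·(4)·(2)] = 15/128
Sum: 11·(5/128) + (-9)·(-27/128) + (-5)·(135/128) + (-73)·(15/128) = -23/2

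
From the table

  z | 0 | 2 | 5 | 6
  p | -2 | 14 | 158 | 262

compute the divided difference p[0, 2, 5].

8

p[0,2] = (14 - (-2)) / (2 - 0) = 8
p[2,5] = (158 - 14) / (5 - 2) = 48
p[0,2,5] = (48 - 8) / (5 - 0) = 8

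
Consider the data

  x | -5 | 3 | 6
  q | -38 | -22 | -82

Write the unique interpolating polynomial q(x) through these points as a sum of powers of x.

Newton's divided differences:
q[-5,3] = (-22 - (-38)) / (3 - (-5)) = 2
q[3,6] = (-82 - (-22)) / (6 - 3) = -20
q[-5,3,6] = (-20 - 2) / (6 - (-5)) = -2
q(x) = -38 + 2·(x + 5) + (-2)·(x + 5)(x - 3)
Expanding: q(x) = -2x^2 - 2x + 2

q(x) = -2x^2 - 2x + 2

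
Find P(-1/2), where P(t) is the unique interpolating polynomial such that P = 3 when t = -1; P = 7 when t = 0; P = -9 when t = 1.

15/2

Evaluate each Lagrange basis at t = -1/2:
L_0(-1/2) = (-1/2)·(-3/2)/[(-1)·(-2)] = 3/8
L_1(-1/2) = (1/2)·(-3/2)/[(1)·(-1)] = 3/4
L_2(-1/2) = (1/2)·(-1/2)/[(2)·(1)] = -1/8
Sum: 3·(3/8) + 7·(3/4) + (-9)·(-1/8) = 15/2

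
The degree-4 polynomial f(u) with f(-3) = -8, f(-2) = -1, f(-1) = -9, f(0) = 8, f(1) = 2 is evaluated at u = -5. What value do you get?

-667

Evaluate each Lagrange basis at u = -5:
L_0(-5) = (-3)·(-4)·(-5)·(-6)/[(-1)·(-2)·(-3)·(-4)] = 15
L_1(-5) = (-2)·(-4)·(-5)·(-6)/[(1)·(-1)·(-2)·(-3)] = -40
L_2(-5) = (-2)·(-3)·(-5)·(-6)/[(2)·(1)·(-1)·(-2)] = 45
L_3(-5) = (-2)·(-3)·(-4)·(-6)/[(3)·(2)·(1)·(-1)] = -24
L_4(-5) = (-2)·(-3)·(-4)·(-5)/[(4)·(3)·(2)·(1)] = 5
Sum: (-8)·(15) + (-1)·(-40) + (-9)·(45) + 8·(-24) + 2·(5) = -667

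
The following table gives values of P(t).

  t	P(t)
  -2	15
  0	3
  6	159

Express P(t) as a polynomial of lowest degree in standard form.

P(t) = 4t^2 + 2t + 3

Newton's divided differences:
P[-2,0] = (3 - 15) / (0 - (-2)) = -6
P[0,6] = (159 - 3) / (6 - 0) = 26
P[-2,0,6] = (26 - (-6)) / (6 - (-2)) = 4
P(t) = 15 + (-6)·(t + 2) + 4·(t + 2)t
Expanding: P(t) = 4t^2 + 2t + 3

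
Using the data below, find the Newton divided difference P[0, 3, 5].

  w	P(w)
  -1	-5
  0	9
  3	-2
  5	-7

7/30

P[0,3] = (-2 - 9) / (3 - 0) = -11/3
P[3,5] = (-7 - (-2)) / (5 - 3) = -5/2
P[0,3,5] = (-5/2 - (-11/3)) / (5 - 0) = 7/30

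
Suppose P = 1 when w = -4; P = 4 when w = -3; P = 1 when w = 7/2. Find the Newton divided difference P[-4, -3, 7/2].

-6/13

P[-4,-3] = (4 - 1) / (-3 - (-4)) = 3
P[-3,7/2] = (1 - 4) / (7/2 - (-3)) = -6/13
P[-4,-3,7/2] = (-6/13 - 3) / (7/2 - (-4)) = -6/13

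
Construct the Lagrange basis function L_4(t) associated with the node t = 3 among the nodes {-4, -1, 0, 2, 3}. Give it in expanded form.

L_4(t) = (t + 4)(t + 1)t(t - 2) / [(7)·(4)·(3)·(1)]
       = (t^4 + 3t^3 - 6t^2 - 8t) / (84)

L_4(t) = (1/84)t^4 + (1/28)t^3 - (1/14)t^2 - (2/21)t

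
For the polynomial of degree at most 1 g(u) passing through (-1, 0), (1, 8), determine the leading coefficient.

4

The leading coefficient equals the top divided difference g[-1,1].
g[-1,1] = (8 - 0) / (1 - (-1)) = 4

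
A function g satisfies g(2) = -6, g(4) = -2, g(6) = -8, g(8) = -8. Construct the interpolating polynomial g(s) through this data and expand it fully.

g(s) = (1/3)s^3 - (21/4)s^2 + (145/6)s - 36

Build the Lagrange basis polynomials:
L_0(s) = (s - 4)(s - 6)(s - 8) / [-48] = -(1/48)s^3 + (3/8)s^2 - (13/6)s + 4
L_1(s) = (s - 2)(s - 6)(s - 8) / [16] = (1/16)s^3 - s^2 + (19/4)s - 6
L_2(s) = (s - 2)(s - 4)(s - 8) / [-16] = -(1/16)s^3 + (7/8)s^2 - (7/2)s + 4
L_3(s) = (s - 2)(s - 4)(s - 6) / [48] = (1/48)s^3 - (1/4)s^2 + (11/12)s - 1
g(s) = (-6)·L_0 + (-2)·L_1 + (-8)·L_2 + (-8)·L_3
  (-6)·L_0(s) = (1/8)s^3 - (9/4)s^2 + 13s - 24
  (-2)·L_1(s) = -(1/8)s^3 + 2s^2 - (19/2)s + 12
  (-8)·L_2(s) = (1/2)s^3 - 7s^2 + 28s - 32
  (-8)·L_3(s) = -(1/6)s^3 + 2s^2 - (22/3)s + 8
Adding term by term: (1/3)s^3 - (21/4)s^2 + (145/6)s - 36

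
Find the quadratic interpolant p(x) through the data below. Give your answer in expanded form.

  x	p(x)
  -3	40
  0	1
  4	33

p(x) = 3x^2 - 4x + 1

Newton's divided differences:
p[-3,0] = (1 - 40) / (0 - (-3)) = -13
p[0,4] = (33 - 1) / (4 - 0) = 8
p[-3,0,4] = (8 - (-13)) / (4 - (-3)) = 3
p(x) = 40 + (-13)·(x + 3) + 3·(x + 3)x
Expanding: p(x) = 3x^2 - 4x + 1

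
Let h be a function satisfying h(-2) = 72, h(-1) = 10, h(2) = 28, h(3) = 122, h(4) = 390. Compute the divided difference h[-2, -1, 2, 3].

1

h[-2,-1] = (10 - 72) / (-1 - (-2)) = -62
h[-1,2] = (28 - 10) / (2 - (-1)) = 6
h[2,3] = (122 - 28) / (3 - 2) = 94
h[-2,-1,2] = (6 - (-62)) / (2 - (-2)) = 17
h[-1,2,3] = (94 - 6) / (3 - (-1)) = 22
h[-2,-1,2,3] = (22 - 17) / (3 - (-2)) = 1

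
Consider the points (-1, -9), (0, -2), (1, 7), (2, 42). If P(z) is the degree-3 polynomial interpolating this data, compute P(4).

Evaluate each Lagrange basis at z = 4:
L_0(4) = (4)·(3)·(2)/[(-1)·(-2)·(-3)] = -4
L_1(4) = (5)·(3)·(2)/[(1)·(-1)·(-2)] = 15
L_2(4) = (5)·(4)·(2)/[(2)·(1)·(-1)] = -20
L_3(4) = (5)·(4)·(3)/[(3)·(2)·(1)] = 10
Sum: (-9)·(-4) + (-2)·(15) + 7·(-20) + 42·(10) = 286

286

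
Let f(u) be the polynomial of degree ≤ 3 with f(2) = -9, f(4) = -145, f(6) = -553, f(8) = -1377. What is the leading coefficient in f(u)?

-3

Build the Lagrange basis polynomials:
L_0(u) = (u - 4)(u - 6)(u - 8) / [-48] = -(1/48)u^3 + (3/8)u^2 - (13/6)u + 4
L_1(u) = (u - 2)(u - 6)(u - 8) / [16] = (1/16)u^3 - u^2 + (19/4)u - 6
L_2(u) = (u - 2)(u - 4)(u - 8) / [-16] = -(1/16)u^3 + (7/8)u^2 - (7/2)u + 4
L_3(u) = (u - 2)(u - 4)(u - 6) / [48] = (1/48)u^3 - (1/4)u^2 + (11/12)u - 1
f(u) = (-9)·L_0 + (-145)·L_1 + (-553)·L_2 + (-1377)·L_3
Only the coefficient of u^3 is needed; take it from each L_i and combine:
(-9)·(-1/48) + (-145)·(1/16) + (-553)·(-1/16) + (-1377)·(1/48) = -3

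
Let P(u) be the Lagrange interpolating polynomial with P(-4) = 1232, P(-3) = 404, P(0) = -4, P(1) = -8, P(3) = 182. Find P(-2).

82

Evaluate each Lagrange basis at u = -2:
L_0(-2) = (1)·(-2)·(-3)·(-5)/[(-1)·(-4)·(-5)·(-7)] = -3/14
L_1(-2) = (2)·(-2)·(-3)·(-5)/[(1)·(-3)·(-4)·(-6)] = 5/6
L_2(-2) = (2)·(1)·(-3)·(-5)/[(4)·(3)·(-1)·(-3)] = 5/6
L_3(-2) = (2)·(1)·(-2)·(-5)/[(5)·(4)·(1)·(-2)] = -1/2
L_4(-2) = (2)·(1)·(-2)·(-3)/[(7)·(6)·(3)·(2)] = 1/21
Sum: 1232·(-3/14) + 404·(5/6) + (-4)·(5/6) + (-8)·(-1/2) + 182·(1/21) = 82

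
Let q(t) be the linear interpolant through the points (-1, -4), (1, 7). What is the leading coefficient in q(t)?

The leading coefficient equals the top divided difference q[-1,1].
q[-1,1] = (7 - (-4)) / (1 - (-1)) = 11/2

11/2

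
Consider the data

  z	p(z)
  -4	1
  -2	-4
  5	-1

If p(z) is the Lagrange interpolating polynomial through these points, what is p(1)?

Evaluate each Lagrange basis at z = 1:
L_0(1) = (3)·(-4)/[(-2)·(-9)] = -2/3
L_1(1) = (5)·(-4)/[(2)·(-7)] = 10/7
L_2(1) = (5)·(3)/[(9)·(7)] = 5/21
Sum: 1·(-2/3) + (-4)·(10/7) + (-1)·(5/21) = -139/21

-139/21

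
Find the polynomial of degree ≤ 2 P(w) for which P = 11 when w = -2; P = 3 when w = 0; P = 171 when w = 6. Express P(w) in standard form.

P(w) = 4w^2 + 4w + 3

Newton's divided differences:
P[-2,0] = (3 - 11) / (0 - (-2)) = -4
P[0,6] = (171 - 3) / (6 - 0) = 28
P[-2,0,6] = (28 - (-4)) / (6 - (-2)) = 4
P(w) = 11 + (-4)·(w + 2) + 4·(w + 2)w
Expanding: P(w) = 4w^2 + 4w + 3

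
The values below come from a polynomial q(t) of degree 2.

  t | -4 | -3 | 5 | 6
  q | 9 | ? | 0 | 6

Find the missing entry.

12/5

The 3 known values determine q uniquely (degree ≤ 2).
L_0(-3) = (-8)·(-9)/[(-9)·(-10)] = 4/5
L_1(-3) = (1)·(-9)/[(9)·(-1)] = 1
L_2(-3) = (1)·(-8)/[(10)·(1)] = -4/5
Sum: 9·(4/5) + 0 + 6·(-4/5) = 12/5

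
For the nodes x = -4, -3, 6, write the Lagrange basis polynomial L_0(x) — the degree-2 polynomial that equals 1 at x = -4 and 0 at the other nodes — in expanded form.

L_0(x) = (x + 3)(x - 6) / [(-1)·(-10)]
       = (x^2 - 3x - 18) / (10)

L_0(x) = (1/10)x^2 - (3/10)x - 9/5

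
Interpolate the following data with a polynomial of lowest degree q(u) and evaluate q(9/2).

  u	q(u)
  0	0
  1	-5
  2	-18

-171/2

L_0(9/2) = (7/2)·(5/2)/[(-1)·(-2)] = 35/8
L_1(9/2) = (9/2)·(5/2)/[(1)·(-1)] = -45/4
L_2(9/2) = (9/2)·(7/2)/[(2)·(1)] = 63/8
Sum: 0 + (-5)·(-45/4) + (-18)·(63/8) = -171/2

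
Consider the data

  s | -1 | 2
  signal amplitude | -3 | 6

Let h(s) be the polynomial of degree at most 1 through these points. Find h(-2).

L_0(-2) = (-4)/[(-3)] = 4/3
L_1(-2) = (-1)/[(3)] = -1/3
Sum: (-3)·(4/3) + 6·(-1/3) = -6

-6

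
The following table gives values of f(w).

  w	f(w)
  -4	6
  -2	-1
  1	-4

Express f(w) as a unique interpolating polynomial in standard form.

f(w) = (1/2)w^2 - (1/2)w - 4

Build the Lagrange basis polynomials:
L_0(w) = (w + 2)(w - 1) / [10] = (1/10)w^2 + (1/10)w - 1/5
L_1(w) = (w + 4)(w - 1) / [-6] = -(1/6)w^2 - (1/2)w + 2/3
L_2(w) = (w + 4)(w + 2) / [15] = (1/15)w^2 + (2/5)w + 8/15
f(w) = 6·L_0 + (-1)·L_1 + (-4)·L_2
  6·L_0(w) = (3/5)w^2 + (3/5)w - 6/5
  (-1)·L_1(w) = (1/6)w^2 + (1/2)w - 2/3
  (-4)·L_2(w) = -(4/15)w^2 - (8/5)w - 32/15
Adding term by term: (1/2)w^2 - (1/2)w - 4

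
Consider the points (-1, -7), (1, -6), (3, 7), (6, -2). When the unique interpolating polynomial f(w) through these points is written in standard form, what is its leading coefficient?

The leading coefficient equals the top divided difference f[-1,1,3,6].
f[-1,1] = (-6 - (-7)) / (1 - (-1)) = 1/2
f[1,3] = (7 - (-6)) / (3 - 1) = 13/2
f[3,6] = (-2 - 7) / (6 - 3) = -3
f[-1,1,3] = (13/2 - 1/2) / (3 - (-1)) = 3/2
f[1,3,6] = (-3 - 13/2) / (6 - 1) = -19/10
f[-1,1,3,6] = (-19/10 - 3/2) / (6 - (-1)) = -17/35

-17/35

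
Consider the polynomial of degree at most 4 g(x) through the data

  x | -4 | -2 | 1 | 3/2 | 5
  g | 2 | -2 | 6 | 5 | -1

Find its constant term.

3008/539

L_0(x) = (x + 2)(x - 1)(x - 3/2)(x - 5) / [495] = (1/495)x^4 - (1/90)x^3 - (1/495)x^2 + (41/990)x - 1/33
L_1(x) = (x + 4)(x - 1)(x - 3/2)(x - 5) / [-147] = -(1/147)x^4 + (1/42)x^3 + (16/147)x^2 - (97/294)x + 10/49
L_2(x) = (x + 4)(x + 2)(x - 3/2)(x - 5) / [30] = (1/30)x^4 - (1/60)x^3 - (47/60)x^2 - (7/30)x + 2
L_3(x) = (x + 4)(x + 2)(x - 1)(x - 5) / [-539/16] = -(16/539)x^4 + (368/539)x^2 + (288/539)x - 640/539
L_4(x) = (x + 4)(x + 2)(x - 1)(x - 3/2) / [882] = (1/882)x^4 + (1/252)x^3 - (11/1764)x^2 - (11/882)x + 2/147
g(x) = 2·L_0 + (-2)·L_1 + 6·L_2 + 5·L_3 + (-1)·L_4
Only the constant term is needed; take it from each L_i and combine:
2·(-1/33) + (-2)·(10/49) + 6·(2) + 5·(-640/539) + (-1)·(2/147) = 3008/539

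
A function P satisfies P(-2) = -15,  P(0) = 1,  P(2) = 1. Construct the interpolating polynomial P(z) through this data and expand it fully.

L_0(z) = z(z - 2) / [8] = (1/8)z^2 - (1/4)z
L_1(z) = (z + 2)(z - 2) / [-4] = -(1/4)z^2 + 1
L_2(z) = (z + 2)z / [8] = (1/8)z^2 + (1/4)z
P(z) = (-15)·L_0 + 1·L_1 + 1·L_2
  (-15)·L_0(z) = -(15/8)z^2 + (15/4)z
  1·L_1(z) = -(1/4)z^2 + 1
  1·L_2(z) = (1/8)z^2 + (1/4)z
Adding term by term: -2z^2 + 4z + 1

P(z) = -2z^2 + 4z + 1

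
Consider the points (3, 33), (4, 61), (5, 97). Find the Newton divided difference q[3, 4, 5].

q[3,4] = (61 - 33) / (4 - 3) = 28
q[4,5] = (97 - 61) / (5 - 4) = 36
q[3,4,5] = (36 - 28) / (5 - 3) = 4

4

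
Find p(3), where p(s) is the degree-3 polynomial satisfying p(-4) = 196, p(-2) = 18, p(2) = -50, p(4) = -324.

Evaluate each Lagrange basis at s = 3:
L_0(3) = (5)·(1)·(-1)/[(-2)·(-6)·(-8)] = 5/96
L_1(3) = (7)·(1)·(-1)/[(2)·(-4)·(-6)] = -7/48
L_2(3) = (7)·(5)·(-1)/[(6)·(4)·(-2)] = 35/48
L_3(3) = (7)·(5)·(1)/[(8)·(6)·(2)] = 35/96
Sum: 196·(5/96) + 18·(-7/48) + (-50)·(35/48) + (-324)·(35/96) = -147

-147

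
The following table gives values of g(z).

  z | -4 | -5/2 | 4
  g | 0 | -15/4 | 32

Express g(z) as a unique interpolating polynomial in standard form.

Build the Lagrange basis polynomials:
L_0(z) = (z + 5/2)(z - 4) / [12] = (1/12)z^2 - (1/8)z - 5/6
L_1(z) = (z + 4)(z - 4) / [-39/4] = -(4/39)z^2 + 64/39
L_2(z) = (z + 4)(z + 5/2) / [52] = (1/52)z^2 + (1/8)z + 5/26
g(z) = 0·L_0 + (-15/4)·L_1 + 32·L_2
  0·L_0(z) = 0
  (-15/4)·L_1(z) = (5/13)z^2 - 80/13
  32·L_2(z) = (8/13)z^2 + 4z + 80/13
Adding term by term: z^2 + 4z

g(z) = z^2 + 4z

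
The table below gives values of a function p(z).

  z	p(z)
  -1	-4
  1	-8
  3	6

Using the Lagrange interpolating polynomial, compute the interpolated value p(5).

38

Evaluate each Lagrange basis at z = 5:
L_0(5) = (4)·(2)/[(-2)·(-4)] = 1
L_1(5) = (6)·(2)/[(2)·(-2)] = -3
L_2(5) = (6)·(4)/[(4)·(2)] = 3
Sum: (-4)·(1) + (-8)·(-3) + 6·(3) = 38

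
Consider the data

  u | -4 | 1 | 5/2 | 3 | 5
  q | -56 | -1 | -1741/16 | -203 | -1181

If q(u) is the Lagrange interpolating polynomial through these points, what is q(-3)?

L_0(-3) = (-4)·(-11/2)·(-6)·(-8)/[(-5)·(-13/2)·(-7)·(-9)] = 704/1365
L_1(-3) = (1)·(-11/2)·(-6)·(-8)/[(5)·(-3/2)·(-2)·(-4)] = 22/5
L_2(-3) = (1)·(-4)·(-6)·(-8)/[(13/2)·(3/2)·(-1/2)·(-5/2)] = -1024/65
L_3(-3) = (1)·(-4)·(-11/2)·(-8)/[(7)·(2)·(1/2)·(-2)] = 88/7
L_4(-3) = (1)·(-4)·(-11/2)·(-6)/[(9)·(4)·(5/2)·(2)] = -11/15
Sum: (-56)·(704/1365) + (-1)·(22/5) + (-1741/16)·(-1024/65) + (-203)·(88/7) + (-1181)·(-11/15) = -5

-5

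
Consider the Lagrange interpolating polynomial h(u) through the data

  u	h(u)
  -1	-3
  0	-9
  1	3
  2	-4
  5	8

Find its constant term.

-9

Build the Lagrange basis polynomials:
L_0(u) = u(u - 1)(u - 2)(u - 5) / [36] = (1/36)u^4 - (2/9)u^3 + (17/36)u^2 - (5/18)u
L_1(u) = (u + 1)(u - 1)(u - 2)(u - 5) / [-10] = -(1/10)u^4 + (7/10)u^3 - (9/10)u^2 - (7/10)u + 1
L_2(u) = (u + 1)u(u - 2)(u - 5) / [8] = (1/8)u^4 - (3/4)u^3 + (3/8)u^2 + (5/4)u
L_3(u) = (u + 1)u(u - 1)(u - 5) / [-18] = -(1/18)u^4 + (5/18)u^3 + (1/18)u^2 - (5/18)u
L_4(u) = (u + 1)u(u - 1)(u - 2) / [360] = (1/360)u^4 - (1/180)u^3 - (1/360)u^2 + (1/180)u
h(u) = (-3)·L_0 + (-9)·L_1 + 3·L_2 + (-4)·L_3 + 8·L_4
Only the constant term is needed; take it from each L_i and combine:
(-3)·(0) + (-9)·(1) + 3·(0) + (-4)·(0) + 8·(0) = -9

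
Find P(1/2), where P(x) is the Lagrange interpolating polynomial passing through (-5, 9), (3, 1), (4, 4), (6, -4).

-1063/72

Evaluate each Lagrange basis at x = 1/2:
L_0(1/2) = (-5/2)·(-7/2)·(-11/2)/[(-8)·(-9)·(-11)] = 35/576
L_1(1/2) = (11/2)·(-7/2)·(-11/2)/[(8)·(-1)·(-3)] = 847/192
L_2(1/2) = (11/2)·(-5/2)·(-11/2)/[(9)·(1)·(-2)] = -605/144
L_3(1/2) = (11/2)·(-5/2)·(-7/2)/[(11)·(3)·(2)] = 35/48
Sum: 9·(35/576) + 1·(847/192) + 4·(-605/144) + (-4)·(35/48) = -1063/72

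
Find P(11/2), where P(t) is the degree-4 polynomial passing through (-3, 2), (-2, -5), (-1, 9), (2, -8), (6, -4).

-25955/512

Evaluate each Lagrange basis at t = 11/2:
L_0(11/2) = (15/2)·(13/2)·(7/2)·(-1/2)/[(-1)·(-2)·(-5)·(-9)] = -91/96
L_1(11/2) = (17/2)·(13/2)·(7/2)·(-1/2)/[(1)·(-1)·(-4)·(-8)] = 1547/512
L_2(11/2) = (17/2)·(15/2)·(7/2)·(-1/2)/[(2)·(1)·(-3)·(-7)] = -85/32
L_3(11/2) = (17/2)·(15/2)·(13/2)·(-1/2)/[(5)·(4)·(3)·(-4)] = 221/256
L_4(11/2) = (17/2)·(15/2)·(13/2)·(7/2)/[(9)·(8)·(7)·(4)] = 1105/1536
Sum: 2·(-91/96) + (-5)·(1547/512) + 9·(-85/32) + (-8)·(221/256) + (-4)·(1105/1536) = -25955/512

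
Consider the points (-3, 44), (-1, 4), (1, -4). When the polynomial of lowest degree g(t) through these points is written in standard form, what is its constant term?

-4

L_0(t) = (t + 1)(t - 1) / [8] = (1/8)t^2 - 1/8
L_1(t) = (t + 3)(t - 1) / [-4] = -(1/4)t^2 - (1/2)t + 3/4
L_2(t) = (t + 3)(t + 1) / [8] = (1/8)t^2 + (1/2)t + 3/8
g(t) = 44·L_0 + 4·L_1 + (-4)·L_2
Only the constant term is needed; take it from each L_i and combine:
44·(-1/8) + 4·(3/4) + (-4)·(3/8) = -4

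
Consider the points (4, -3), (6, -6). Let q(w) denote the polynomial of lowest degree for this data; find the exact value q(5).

L_0(5) = (-1)/[(-2)] = 1/2
L_1(5) = (1)/[(2)] = 1/2
Sum: (-3)·(1/2) + (-6)·(1/2) = -9/2

-9/2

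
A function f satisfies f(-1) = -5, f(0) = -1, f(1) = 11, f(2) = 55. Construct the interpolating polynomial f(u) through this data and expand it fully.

f(u) = 4u^3 + 4u^2 + 4u - 1

Newton's divided differences:
f[-1,0] = (-1 - (-5)) / (0 - (-1)) = 4
f[0,1] = (11 - (-1)) / (1 - 0) = 12
f[1,2] = (55 - 11) / (2 - 1) = 44
f[-1,0,1] = (12 - 4) / (1 - (-1)) = 4
f[0,1,2] = (44 - 12) / (2 - 0) = 16
f[-1,0,1,2] = (16 - 4) / (2 - (-1)) = 4
f(u) = -5 + 4·(u + 1) + 4·(u + 1)u + 4·(u + 1)u(u - 1)
Expanding: f(u) = 4u^3 + 4u^2 + 4u - 1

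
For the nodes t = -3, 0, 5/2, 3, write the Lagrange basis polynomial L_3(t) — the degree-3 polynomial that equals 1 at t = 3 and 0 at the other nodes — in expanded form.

L_3(t) = (t + 3)t(t - 5/2) / [(6)·(3)·(1/2)]
       = (t^3 + (1/2)t^2 - (15/2)t) / (9)

L_3(t) = (1/9)t^3 + (1/18)t^2 - (5/6)t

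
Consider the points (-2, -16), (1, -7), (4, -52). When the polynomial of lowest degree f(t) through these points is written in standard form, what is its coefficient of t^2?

-3

L_0(t) = (t - 1)(t - 4) / [18] = (1/18)t^2 - (5/18)t + 2/9
L_1(t) = (t + 2)(t - 4) / [-9] = -(1/9)t^2 + (2/9)t + 8/9
L_2(t) = (t + 2)(t - 1) / [18] = (1/18)t^2 + (1/18)t - 1/9
f(t) = (-16)·L_0 + (-7)·L_1 + (-52)·L_2
Only the coefficient of t^2 is needed; take it from each L_i and combine:
(-16)·(1/18) + (-7)·(-1/9) + (-52)·(1/18) = -3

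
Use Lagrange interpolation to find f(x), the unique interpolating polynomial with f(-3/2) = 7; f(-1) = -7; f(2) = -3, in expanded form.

L_0(x) = (x + 1)(x - 2) / [7/4] = (4/7)x^2 - (4/7)x - 8/7
L_1(x) = (x + 3/2)(x - 2) / [-3/2] = -(2/3)x^2 + (1/3)x + 2
L_2(x) = (x + 3/2)(x + 1) / [21/2] = (2/21)x^2 + (5/21)x + 1/7
f(x) = 7·L_0 + (-7)·L_1 + (-3)·L_2
  7·L_0(x) = 4x^2 - 4x - 8
  (-7)·L_1(x) = (14/3)x^2 - (7/3)x - 14
  (-3)·L_2(x) = -(2/7)x^2 - (5/7)x - 3/7
Adding term by term: (176/21)x^2 - (148/21)x - 157/7

f(x) = (176/21)x^2 - (148/21)x - 157/7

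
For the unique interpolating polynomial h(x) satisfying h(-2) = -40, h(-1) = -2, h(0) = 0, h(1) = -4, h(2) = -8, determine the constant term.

0

L_0(x) = (x + 1)x(x - 1)(x - 2) / [24] = (1/24)x^4 - (1/12)x^3 - (1/24)x^2 + (1/12)x
L_1(x) = (x + 2)x(x - 1)(x - 2) / [-6] = -(1/6)x^4 + (1/6)x^3 + (2/3)x^2 - (2/3)x
L_2(x) = (x + 2)(x + 1)(x - 1)(x - 2) / [4] = (1/4)x^4 - (5/4)x^2 + 1
L_3(x) = (x + 2)(x + 1)x(x - 2) / [-6] = -(1/6)x^4 - (1/6)x^3 + (2/3)x^2 + (2/3)x
L_4(x) = (x + 2)(x + 1)x(x - 1) / [24] = (1/24)x^4 + (1/12)x^3 - (1/24)x^2 - (1/12)x
h(x) = (-40)·L_0 + (-2)·L_1 + 0·L_2 + (-4)·L_3 + (-8)·L_4
Only the constant term is needed; take it from each L_i and combine:
(-40)·(0) + (-2)·(0) + 0·(1) + (-4)·(0) + (-8)·(0) = 0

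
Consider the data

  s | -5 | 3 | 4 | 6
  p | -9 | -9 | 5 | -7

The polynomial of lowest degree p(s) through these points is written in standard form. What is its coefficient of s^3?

-74/99

L_0(s) = (s - 3)(s - 4)(s - 6) / [-792] = -(1/792)s^3 + (13/792)s^2 - (3/44)s + 1/11
L_1(s) = (s + 5)(s - 4)(s - 6) / [24] = (1/24)s^3 - (5/24)s^2 - (13/12)s + 5
L_2(s) = (s + 5)(s - 3)(s - 6) / [-18] = -(1/18)s^3 + (2/9)s^2 + (3/2)s - 5
L_3(s) = (s + 5)(s - 3)(s - 4) / [66] = (1/66)s^3 - (1/33)s^2 - (23/66)s + 10/11
p(s) = (-9)·L_0 + (-9)·L_1 + 5·L_2 + (-7)·L_3
Only the coefficient of s^3 is needed; take it from each L_i and combine:
(-9)·(-1/792) + (-9)·(1/24) + 5·(-1/18) + (-7)·(1/66) = -74/99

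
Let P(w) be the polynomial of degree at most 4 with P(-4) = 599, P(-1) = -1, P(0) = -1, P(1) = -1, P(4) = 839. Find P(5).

L_0(5) = (6)·(5)·(4)·(1)/[(-3)·(-4)·(-5)·(-8)] = 1/4
L_1(5) = (9)·(5)·(4)·(1)/[(3)·(-1)·(-2)·(-5)] = -6
L_2(5) = (9)·(6)·(4)·(1)/[(4)·(1)·(-1)·(-4)] = 27/2
L_3(5) = (9)·(6)·(5)·(1)/[(5)·(2)·(1)·(-3)] = -9
L_4(5) = (9)·(6)·(5)·(4)/[(8)·(5)·(4)·(3)] = 9/4
Sum: 599·(1/4) + (-1)·(-6) + (-1)·(27/2) + (-1)·(-9) + 839·(9/4) = 2039

2039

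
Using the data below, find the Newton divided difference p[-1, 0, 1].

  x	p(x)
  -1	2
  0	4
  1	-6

-6

p[-1,0] = (4 - 2) / (0 - (-1)) = 2
p[0,1] = (-6 - 4) / (1 - 0) = -10
p[-1,0,1] = (-10 - 2) / (1 - (-1)) = -6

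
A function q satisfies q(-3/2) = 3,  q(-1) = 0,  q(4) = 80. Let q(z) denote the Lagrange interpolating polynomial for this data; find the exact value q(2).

L_0(2) = (3)·(-2)/[(-1/2)·(-11/2)] = -24/11
L_1(2) = (7/2)·(-2)/[(1/2)·(-5)] = 14/5
L_2(2) = (7/2)·(3)/[(11/2)·(5)] = 21/55
Sum: 3·(-24/11) + 0 + 80·(21/55) = 24

24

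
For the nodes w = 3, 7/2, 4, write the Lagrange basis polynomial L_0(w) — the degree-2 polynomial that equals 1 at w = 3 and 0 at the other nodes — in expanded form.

L_0(w) = (w - 7/2)(w - 4) / [(-1/2)·(-1)]
       = (w^2 - (15/2)w + 14) / (1/2)

L_0(w) = 2w^2 - 15w + 28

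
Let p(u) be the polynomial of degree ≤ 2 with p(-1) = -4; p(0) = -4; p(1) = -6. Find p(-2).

Using Newton's divided-difference form:
p[-1,0] = (-4 - (-4)) / (0 - (-1)) = 0
p[0,1] = (-6 - (-4)) / (1 - 0) = -2
p[-1,0,1] = (-2 - 0) / (1 - (-1)) = -1
p(-2) = -4 + 0·(-1) + (-1)·(-1)·(-2) = -6

-6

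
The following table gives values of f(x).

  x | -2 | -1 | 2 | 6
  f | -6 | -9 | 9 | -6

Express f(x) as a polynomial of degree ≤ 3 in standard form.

Newton's divided differences:
f[-2,-1] = (-9 - (-6)) / (-1 - (-2)) = -3
f[-1,2] = (9 - (-9)) / (2 - (-1)) = 6
f[2,6] = (-6 - 9) / (6 - 2) = -15/4
f[-2,-1,2] = (6 - (-3)) / (2 - (-2)) = 9/4
f[-1,2,6] = (-15/4 - 6) / (6 - (-1)) = -39/28
f[-2,-1,2,6] = (-39/28 - 9/4) / (6 - (-2)) = -51/112
f(x) = -6 + (-3)·(x + 2) + (9/4)·(x + 2)(x + 1) + (-51/112)·(x + 2)(x + 1)(x - 2)
Expanding: f(x) = -(51/112)x^3 + (201/112)x^2 + (39/7)x - 159/28

f(x) = -(51/112)x^3 + (201/112)x^2 + (39/7)x - 159/28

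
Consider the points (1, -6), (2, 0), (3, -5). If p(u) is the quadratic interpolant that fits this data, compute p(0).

-23

L_0(0) = (-2)·(-3)/[(-1)·(-2)] = 3
L_1(0) = (-1)·(-3)/[(1)·(-1)] = -3
L_2(0) = (-1)·(-2)/[(2)·(1)] = 1
Sum: (-6)·(3) + 0 + (-5)·(1) = -23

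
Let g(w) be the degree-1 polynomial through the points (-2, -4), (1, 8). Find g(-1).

0

Evaluate each Lagrange basis at w = -1:
L_0(-1) = (-2)/[(-3)] = 2/3
L_1(-1) = (1)/[(3)] = 1/3
Sum: (-4)·(2/3) + 8·(1/3) = 0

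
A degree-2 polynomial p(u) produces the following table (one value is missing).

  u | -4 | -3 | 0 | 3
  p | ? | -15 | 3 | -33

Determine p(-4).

The 3 known values determine p uniquely (degree ≤ 2).
L_0(-4) = (-4)·(-7)/[(-3)·(-6)] = 14/9
L_1(-4) = (-1)·(-7)/[(3)·(-3)] = -7/9
L_2(-4) = (-1)·(-4)/[(6)·(3)] = 2/9
Sum: (-15)·(14/9) + 3·(-7/9) + (-33)·(2/9) = -33

-33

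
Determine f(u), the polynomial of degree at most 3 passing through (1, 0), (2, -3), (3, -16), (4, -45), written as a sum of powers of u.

Build the Lagrange basis polynomials:
L_0(u) = (u - 2)(u - 3)(u - 4) / [-6] = -(1/6)u^3 + (3/2)u^2 - (13/3)u + 4
L_1(u) = (u - 1)(u - 3)(u - 4) / [2] = (1/2)u^3 - 4u^2 + (19/2)u - 6
L_2(u) = (u - 1)(u - 2)(u - 4) / [-2] = -(1/2)u^3 + (7/2)u^2 - 7u + 4
L_3(u) = (u - 1)(u - 2)(u - 3) / [6] = (1/6)u^3 - u^2 + (11/6)u - 1
f(u) = 0·L_0 + (-3)·L_1 + (-16)·L_2 + (-45)·L_3
  0·L_0(u) = 0
  (-3)·L_1(u) = -(3/2)u^3 + 12u^2 - (57/2)u + 18
  (-16)·L_2(u) = 8u^3 - 56u^2 + 112u - 64
  (-45)·L_3(u) = -(15/2)u^3 + 45u^2 - (165/2)u + 45
Adding term by term: -u^3 + u^2 + u - 1

f(u) = -u^3 + u^2 + u - 1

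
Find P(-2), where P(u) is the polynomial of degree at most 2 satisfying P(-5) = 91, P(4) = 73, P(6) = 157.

Evaluate each Lagrange basis at u = -2:
L_0(-2) = (-6)·(-8)/[(-9)·(-11)] = 16/33
L_1(-2) = (3)·(-8)/[(9)·(-2)] = 4/3
L_2(-2) = (3)·(-6)/[(11)·(2)] = -9/11
Sum: 91·(16/33) + 73·(4/3) + 157·(-9/11) = 13

13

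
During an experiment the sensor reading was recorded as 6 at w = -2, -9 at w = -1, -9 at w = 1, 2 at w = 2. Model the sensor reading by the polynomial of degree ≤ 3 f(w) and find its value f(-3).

101/3

Evaluate each Lagrange basis at w = -3:
L_0(-3) = (-2)·(-4)·(-5)/[(-1)·(-3)·(-4)] = 10/3
L_1(-3) = (-1)·(-4)·(-5)/[(1)·(-2)·(-3)] = -10/3
L_2(-3) = (-1)·(-2)·(-5)/[(3)·(2)·(-1)] = 5/3
L_3(-3) = (-1)·(-2)·(-4)/[(4)·(3)·(1)] = -2/3
Sum: 6·(10/3) + (-9)·(-10/3) + (-9)·(5/3) + 2·(-2/3) = 101/3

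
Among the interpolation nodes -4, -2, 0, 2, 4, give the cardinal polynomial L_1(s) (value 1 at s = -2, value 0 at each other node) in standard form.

L_1(s) = -(1/96)s^4 + (1/48)s^3 + (1/6)s^2 - (1/3)s

L_1(s) = (s + 4)s(s - 2)(s - 4) / [(2)·(-2)·(-4)·(-6)]
       = (s^4 - 2s^3 - 16s^2 + 32s) / (-96)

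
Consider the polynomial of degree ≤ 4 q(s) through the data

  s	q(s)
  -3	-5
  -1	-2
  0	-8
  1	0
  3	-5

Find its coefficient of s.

Build the Lagrange basis polynomials:
L_0(s) = (s + 1)s(s - 1)(s - 3) / [144] = (1/144)s^4 - (1/48)s^3 - (1/144)s^2 + (1/48)s
L_1(s) = (s + 3)s(s - 1)(s - 3) / [-16] = -(1/16)s^4 + (1/16)s^3 + (9/16)s^2 - (9/16)s
L_2(s) = (s + 3)(s + 1)(s - 1)(s - 3) / [9] = (1/9)s^4 - (10/9)s^2 + 1
L_3(s) = (s + 3)(s + 1)s(s - 3) / [-16] = -(1/16)s^4 - (1/16)s^3 + (9/16)s^2 + (9/16)s
L_4(s) = (s + 3)(s + 1)s(s - 1) / [144] = (1/144)s^4 + (1/48)s^3 - (1/144)s^2 - (1/48)s
q(s) = (-5)·L_0 + (-2)·L_1 + (-8)·L_2 + 0·L_3 + (-5)·L_4
Only the coefficient of s is needed; take it from each L_i and combine:
(-5)·(1/48) + (-2)·(-9/16) + (-8)·(0) + 0·(9/16) + (-5)·(-1/48) = 9/8

9/8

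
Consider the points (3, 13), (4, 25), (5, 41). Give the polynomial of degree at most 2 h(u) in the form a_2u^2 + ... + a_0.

Build the Lagrange basis polynomials:
L_0(u) = (u - 4)(u - 5) / [2] = (1/2)u^2 - (9/2)u + 10
L_1(u) = (u - 3)(u - 5) / [-1] = -u^2 + 8u - 15
L_2(u) = (u - 3)(u - 4) / [2] = (1/2)u^2 - (7/2)u + 6
h(u) = 13·L_0 + 25·L_1 + 41·L_2
  13·L_0(u) = (13/2)u^2 - (117/2)u + 130
  25·L_1(u) = -25u^2 + 200u - 375
  41·L_2(u) = (41/2)u^2 - (287/2)u + 246
Adding term by term: 2u^2 - 2u + 1

h(u) = 2u^2 - 2u + 1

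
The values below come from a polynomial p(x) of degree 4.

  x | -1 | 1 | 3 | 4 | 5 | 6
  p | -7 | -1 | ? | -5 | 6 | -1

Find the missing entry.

The 5 known values determine p uniquely (degree ≤ 4).
Evaluate each Lagrange basis at x = 3:
L_0(3) = (2)·(-1)·(-2)·(-3)/[(-2)·(-5)·(-6)·(-7)] = -1/35
L_1(3) = (4)·(-1)·(-2)·(-3)/[(2)·(-3)·(-4)·(-5)] = 1/5
L_2(3) = (4)·(2)·(-2)·(-3)/[(5)·(3)·(-1)·(-2)] = 8/5
L_3(3) = (4)·(2)·(-1)·(-3)/[(6)·(4)·(1)·(-1)] = -1
L_4(3) = (4)·(2)·(-1)·(-2)/[(7)·(5)·(2)·(1)] = 8/35
Sum: (-7)·(-1/35) + (-1)·(1/5) + (-5)·(8/5) + 6·(-1) + (-1)·(8/35) = -498/35

-498/35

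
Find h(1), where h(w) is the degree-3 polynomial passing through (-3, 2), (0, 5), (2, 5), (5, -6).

82/15

L_0(1) = (1)·(-1)·(-4)/[(-3)·(-5)·(-8)] = -1/30
L_1(1) = (4)·(-1)·(-4)/[(3)·(-2)·(-5)] = 8/15
L_2(1) = (4)·(1)·(-4)/[(5)·(2)·(-3)] = 8/15
L_3(1) = (4)·(1)·(-1)/[(8)·(5)·(3)] = -1/30
Sum: 2·(-1/30) + 5·(8/15) + 5·(8/15) + (-6)·(-1/30) = 82/15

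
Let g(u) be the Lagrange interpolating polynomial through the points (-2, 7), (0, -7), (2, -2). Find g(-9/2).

1639/32

L_0(-9/2) = (-9/2)·(-13/2)/[(-2)·(-4)] = 117/32
L_1(-9/2) = (-5/2)·(-13/2)/[(2)·(-2)] = -65/16
L_2(-9/2) = (-5/2)·(-9/2)/[(4)·(2)] = 45/32
Sum: 7·(117/32) + (-7)·(-65/16) + (-2)·(45/32) = 1639/32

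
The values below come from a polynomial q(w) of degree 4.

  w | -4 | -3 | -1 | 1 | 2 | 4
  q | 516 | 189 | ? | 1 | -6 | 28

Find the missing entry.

3

The 5 known values determine q uniquely (degree ≤ 4).
Evaluate each Lagrange basis at w = -1:
L_0(-1) = (2)·(-2)·(-3)·(-5)/[(-1)·(-5)·(-6)·(-8)] = -1/4
L_1(-1) = (3)·(-2)·(-3)·(-5)/[(1)·(-4)·(-5)·(-7)] = 9/14
L_2(-1) = (3)·(2)·(-3)·(-5)/[(5)·(4)·(-1)·(-3)] = 3/2
L_3(-1) = (3)·(2)·(-2)·(-5)/[(6)·(5)·(1)·(-2)] = -1
L_4(-1) = (3)·(2)·(-2)·(-3)/[(8)·(7)·(3)·(2)] = 3/28
Sum: 516·(-1/4) + 189·(9/14) + 1·(3/2) + (-6)·(-1) + 28·(3/28) = 3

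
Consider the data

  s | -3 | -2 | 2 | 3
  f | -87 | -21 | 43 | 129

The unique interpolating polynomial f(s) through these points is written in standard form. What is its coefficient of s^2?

Build the Lagrange basis polynomials:
L_0(s) = (s + 2)(s - 2)(s - 3) / [-30] = -(1/30)s^3 + (1/10)s^2 + (2/15)s - 2/5
L_1(s) = (s + 3)(s - 2)(s - 3) / [20] = (1/20)s^3 - (1/10)s^2 - (9/20)s + 9/10
L_2(s) = (s + 3)(s + 2)(s - 3) / [-20] = -(1/20)s^3 - (1/10)s^2 + (9/20)s + 9/10
L_3(s) = (s + 3)(s + 2)(s - 2) / [30] = (1/30)s^3 + (1/10)s^2 - (2/15)s - 2/5
f(s) = (-87)·L_0 + (-21)·L_1 + 43·L_2 + 129·L_3
Only the coefficient of s^2 is needed; take it from each L_i and combine:
(-87)·(1/10) + (-21)·(-1/10) + 43·(-1/10) + 129·(1/10) = 2

2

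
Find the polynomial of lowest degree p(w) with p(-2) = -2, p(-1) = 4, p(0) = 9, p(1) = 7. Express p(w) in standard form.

p(w) = -w^3 - (7/2)w^2 + (5/2)w + 9

Build the Lagrange basis polynomials:
L_0(w) = (w + 1)w(w - 1) / [-6] = -(1/6)w^3 + (1/6)w
L_1(w) = (w + 2)w(w - 1) / [2] = (1/2)w^3 + (1/2)w^2 - w
L_2(w) = (w + 2)(w + 1)(w - 1) / [-2] = -(1/2)w^3 - w^2 + (1/2)w + 1
L_3(w) = (w + 2)(w + 1)w / [6] = (1/6)w^3 + (1/2)w^2 + (1/3)w
p(w) = (-2)·L_0 + 4·L_1 + 9·L_2 + 7·L_3
  (-2)·L_0(w) = (1/3)w^3 - (1/3)w
  4·L_1(w) = 2w^3 + 2w^2 - 4w
  9·L_2(w) = -(9/2)w^3 - 9w^2 + (9/2)w + 9
  7·L_3(w) = (7/6)w^3 + (7/2)w^2 + (7/3)w
Adding term by term: -w^3 - (7/2)w^2 + (5/2)w + 9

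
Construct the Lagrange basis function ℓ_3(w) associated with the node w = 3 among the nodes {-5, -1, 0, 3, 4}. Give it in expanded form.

ℓ_3(w) = -(1/96)w^4 - (1/48)w^3 + (19/96)w^2 + (5/24)w

ℓ_3(w) = (w + 5)(w + 1)w(w - 4) / [(8)·(4)·(3)·(-1)]
       = (w^4 + 2w^3 - 19w^2 - 20w) / (-96)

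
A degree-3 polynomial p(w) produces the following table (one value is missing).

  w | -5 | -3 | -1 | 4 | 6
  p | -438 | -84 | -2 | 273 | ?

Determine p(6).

915

The 4 known values determine p uniquely (degree ≤ 3).
Evaluate each Lagrange basis at w = 6:
L_0(6) = (9)·(7)·(2)/[(-2)·(-4)·(-9)] = -7/4
L_1(6) = (11)·(7)·(2)/[(2)·(-2)·(-7)] = 11/2
L_2(6) = (11)·(9)·(2)/[(4)·(2)·(-5)] = -99/20
L_3(6) = (11)·(9)·(7)/[(9)·(7)·(5)] = 11/5
Sum: (-438)·(-7/4) + (-84)·(11/2) + (-2)·(-99/20) + 273·(11/5) = 915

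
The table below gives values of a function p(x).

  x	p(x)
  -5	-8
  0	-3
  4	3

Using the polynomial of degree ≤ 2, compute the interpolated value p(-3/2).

Evaluate each Lagrange basis at x = -3/2:
L_0(-3/2) = (-3/2)·(-11/2)/[(-5)·(-9)] = 11/60
L_1(-3/2) = (7/2)·(-11/2)/[(5)·(-4)] = 77/80
L_2(-3/2) = (7/2)·(-3/2)/[(9)·(4)] = -7/48
Sum: (-8)·(11/60) + (-3)·(77/80) + 3·(-7/48) = -115/24

-115/24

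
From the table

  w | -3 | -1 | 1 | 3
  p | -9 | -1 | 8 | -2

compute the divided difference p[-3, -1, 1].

1/8

p[-3,-1] = (-1 - (-9)) / (-1 - (-3)) = 4
p[-1,1] = (8 - (-1)) / (1 - (-1)) = 9/2
p[-3,-1,1] = (9/2 - 4) / (1 - (-3)) = 1/8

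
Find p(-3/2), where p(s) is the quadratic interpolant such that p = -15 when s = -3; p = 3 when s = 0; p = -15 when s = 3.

-3/2

L_0(-3/2) = (-3/2)·(-9/2)/[(-3)·(-6)] = 3/8
L_1(-3/2) = (3/2)·(-9/2)/[(3)·(-3)] = 3/4
L_2(-3/2) = (3/2)·(-3/2)/[(6)·(3)] = -1/8
Sum: (-15)·(3/8) + 3·(3/4) + (-15)·(-1/8) = -3/2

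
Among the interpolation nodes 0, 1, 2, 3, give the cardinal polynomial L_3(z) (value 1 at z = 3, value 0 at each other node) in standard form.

L_3(z) = z(z - 1)(z - 2) / [(3)·(2)·(1)]
       = (z^3 - 3z^2 + 2z) / (6)

L_3(z) = (1/6)z^3 - (1/2)z^2 + (1/3)z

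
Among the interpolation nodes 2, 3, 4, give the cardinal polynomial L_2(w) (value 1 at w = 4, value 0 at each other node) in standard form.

L_2(w) = (w - 2)(w - 3) / [(2)·(1)]
       = (w^2 - 5w + 6) / (2)

L_2(w) = (1/2)w^2 - (5/2)w + 3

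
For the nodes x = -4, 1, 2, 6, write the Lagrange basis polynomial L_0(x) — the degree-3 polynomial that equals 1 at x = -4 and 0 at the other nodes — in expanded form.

L_0(x) = (x - 1)(x - 2)(x - 6) / [(-5)·(-6)·(-10)]
       = (x^3 - 9x^2 + 20x - 12) / (-300)

L_0(x) = -(1/300)x^3 + (3/100)x^2 - (1/15)x + 1/25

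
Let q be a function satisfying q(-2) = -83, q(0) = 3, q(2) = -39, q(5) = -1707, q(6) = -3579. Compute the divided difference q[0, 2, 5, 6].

-37

q[0,2] = (-39 - 3) / (2 - 0) = -21
q[2,5] = (-1707 - (-39)) / (5 - 2) = -556
q[5,6] = (-3579 - (-1707)) / (6 - 5) = -1872
q[0,2,5] = (-556 - (-21)) / (5 - 0) = -107
q[2,5,6] = (-1872 - (-556)) / (6 - 2) = -329
q[0,2,5,6] = (-329 - (-107)) / (6 - 0) = -37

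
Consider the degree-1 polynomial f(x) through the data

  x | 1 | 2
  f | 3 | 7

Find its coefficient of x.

The leading coefficient equals the top divided difference f[1,2].
f[1,2] = (7 - 3) / (2 - 1) = 4

4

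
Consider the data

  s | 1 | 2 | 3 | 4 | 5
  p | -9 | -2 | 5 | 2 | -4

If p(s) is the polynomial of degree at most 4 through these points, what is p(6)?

11

Evaluate each Lagrange basis at s = 6:
L_0(6) = (4)·(3)·(2)·(1)/[(-1)·(-2)·(-3)·(-4)] = 1
L_1(6) = (5)·(3)·(2)·(1)/[(1)·(-1)·(-2)·(-3)] = -5
L_2(6) = (5)·(4)·(2)·(1)/[(2)·(1)·(-1)·(-2)] = 10
L_3(6) = (5)·(4)·(3)·(1)/[(3)·(2)·(1)·(-1)] = -10
L_4(6) = (5)·(4)·(3)·(2)/[(4)·(3)·(2)·(1)] = 5
Sum: (-9)·(1) + (-2)·(-5) + 5·(10) + 2·(-10) + (-4)·(5) = 11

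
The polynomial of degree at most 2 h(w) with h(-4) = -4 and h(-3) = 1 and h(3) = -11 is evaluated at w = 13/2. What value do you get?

-205/4

Evaluate each Lagrange basis at w = 13/2:
L_0(13/2) = (19/2)·(7/2)/[(-1)·(-7)] = 19/4
L_1(13/2) = (21/2)·(7/2)/[(1)·(-6)] = -49/8
L_2(13/2) = (21/2)·(19/2)/[(7)·(6)] = 19/8
Sum: (-4)·(19/4) + 1·(-49/8) + (-11)·(19/8) = -205/4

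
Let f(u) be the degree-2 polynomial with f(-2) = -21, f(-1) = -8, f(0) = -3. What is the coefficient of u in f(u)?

1

Build the Lagrange basis polynomials:
L_0(u) = (u + 1)u / [2] = (1/2)u^2 + (1/2)u
L_1(u) = (u + 2)u / [-1] = -u^2 - 2u
L_2(u) = (u + 2)(u + 1) / [2] = (1/2)u^2 + (3/2)u + 1
f(u) = (-21)·L_0 + (-8)·L_1 + (-3)·L_2
Only the coefficient of u is needed; take it from each L_i and combine:
(-21)·(1/2) + (-8)·(-2) + (-3)·(3/2) = 1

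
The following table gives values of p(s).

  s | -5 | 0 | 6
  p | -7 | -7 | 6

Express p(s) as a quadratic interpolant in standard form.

p(s) = (13/66)s^2 + (65/66)s - 7

Build the Lagrange basis polynomials:
L_0(s) = s(s - 6) / [55] = (1/55)s^2 - (6/55)s
L_1(s) = (s + 5)(s - 6) / [-30] = -(1/30)s^2 + (1/30)s + 1
L_2(s) = (s + 5)s / [66] = (1/66)s^2 + (5/66)s
p(s) = (-7)·L_0 + (-7)·L_1 + 6·L_2
  (-7)·L_0(s) = -(7/55)s^2 + (42/55)s
  (-7)·L_1(s) = (7/30)s^2 - (7/30)s - 7
  6·L_2(s) = (1/11)s^2 + (5/11)s
Adding term by term: (13/66)s^2 + (65/66)s - 7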